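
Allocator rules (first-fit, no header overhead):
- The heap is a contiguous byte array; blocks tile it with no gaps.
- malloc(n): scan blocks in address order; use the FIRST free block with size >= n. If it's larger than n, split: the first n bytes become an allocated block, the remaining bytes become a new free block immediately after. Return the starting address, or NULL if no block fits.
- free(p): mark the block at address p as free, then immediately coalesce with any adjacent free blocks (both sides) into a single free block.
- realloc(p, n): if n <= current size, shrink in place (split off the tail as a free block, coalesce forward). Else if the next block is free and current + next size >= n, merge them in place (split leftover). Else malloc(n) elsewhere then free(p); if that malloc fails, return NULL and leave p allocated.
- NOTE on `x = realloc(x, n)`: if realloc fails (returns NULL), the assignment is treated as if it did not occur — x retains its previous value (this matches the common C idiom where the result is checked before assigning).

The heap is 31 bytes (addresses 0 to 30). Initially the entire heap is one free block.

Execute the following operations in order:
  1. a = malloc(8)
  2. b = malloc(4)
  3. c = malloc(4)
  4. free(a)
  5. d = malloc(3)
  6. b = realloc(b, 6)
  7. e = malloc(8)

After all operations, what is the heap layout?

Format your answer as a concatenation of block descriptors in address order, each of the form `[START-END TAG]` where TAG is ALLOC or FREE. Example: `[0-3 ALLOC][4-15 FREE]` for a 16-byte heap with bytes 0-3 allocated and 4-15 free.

Answer: [0-2 ALLOC][3-10 ALLOC][11-11 FREE][12-15 ALLOC][16-21 ALLOC][22-30 FREE]

Derivation:
Op 1: a = malloc(8) -> a = 0; heap: [0-7 ALLOC][8-30 FREE]
Op 2: b = malloc(4) -> b = 8; heap: [0-7 ALLOC][8-11 ALLOC][12-30 FREE]
Op 3: c = malloc(4) -> c = 12; heap: [0-7 ALLOC][8-11 ALLOC][12-15 ALLOC][16-30 FREE]
Op 4: free(a) -> (freed a); heap: [0-7 FREE][8-11 ALLOC][12-15 ALLOC][16-30 FREE]
Op 5: d = malloc(3) -> d = 0; heap: [0-2 ALLOC][3-7 FREE][8-11 ALLOC][12-15 ALLOC][16-30 FREE]
Op 6: b = realloc(b, 6) -> b = 16; heap: [0-2 ALLOC][3-11 FREE][12-15 ALLOC][16-21 ALLOC][22-30 FREE]
Op 7: e = malloc(8) -> e = 3; heap: [0-2 ALLOC][3-10 ALLOC][11-11 FREE][12-15 ALLOC][16-21 ALLOC][22-30 FREE]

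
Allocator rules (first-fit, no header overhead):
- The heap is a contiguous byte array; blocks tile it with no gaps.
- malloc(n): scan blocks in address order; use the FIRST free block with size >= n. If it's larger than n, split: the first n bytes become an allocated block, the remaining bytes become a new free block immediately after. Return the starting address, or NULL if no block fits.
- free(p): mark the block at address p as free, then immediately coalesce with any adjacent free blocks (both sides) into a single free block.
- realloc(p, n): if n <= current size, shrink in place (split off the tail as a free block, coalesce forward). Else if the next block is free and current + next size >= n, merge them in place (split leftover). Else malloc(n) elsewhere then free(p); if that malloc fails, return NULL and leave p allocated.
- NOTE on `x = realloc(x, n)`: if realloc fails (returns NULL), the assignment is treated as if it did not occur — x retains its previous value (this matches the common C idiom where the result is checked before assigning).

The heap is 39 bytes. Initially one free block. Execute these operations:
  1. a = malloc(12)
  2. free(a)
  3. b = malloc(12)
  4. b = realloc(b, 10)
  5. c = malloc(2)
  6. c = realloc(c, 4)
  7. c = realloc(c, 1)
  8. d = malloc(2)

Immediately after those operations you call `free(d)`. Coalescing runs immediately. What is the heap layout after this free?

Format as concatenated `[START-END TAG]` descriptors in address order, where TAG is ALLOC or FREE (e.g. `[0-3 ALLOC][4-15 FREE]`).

Op 1: a = malloc(12) -> a = 0; heap: [0-11 ALLOC][12-38 FREE]
Op 2: free(a) -> (freed a); heap: [0-38 FREE]
Op 3: b = malloc(12) -> b = 0; heap: [0-11 ALLOC][12-38 FREE]
Op 4: b = realloc(b, 10) -> b = 0; heap: [0-9 ALLOC][10-38 FREE]
Op 5: c = malloc(2) -> c = 10; heap: [0-9 ALLOC][10-11 ALLOC][12-38 FREE]
Op 6: c = realloc(c, 4) -> c = 10; heap: [0-9 ALLOC][10-13 ALLOC][14-38 FREE]
Op 7: c = realloc(c, 1) -> c = 10; heap: [0-9 ALLOC][10-10 ALLOC][11-38 FREE]
Op 8: d = malloc(2) -> d = 11; heap: [0-9 ALLOC][10-10 ALLOC][11-12 ALLOC][13-38 FREE]
free(d): d = 11 -> block [11-12 ALLOC]; mark free, coalesce with adjacent free neighbors -> [0-9 ALLOC][10-10 ALLOC][11-38 FREE]

Answer: [0-9 ALLOC][10-10 ALLOC][11-38 FREE]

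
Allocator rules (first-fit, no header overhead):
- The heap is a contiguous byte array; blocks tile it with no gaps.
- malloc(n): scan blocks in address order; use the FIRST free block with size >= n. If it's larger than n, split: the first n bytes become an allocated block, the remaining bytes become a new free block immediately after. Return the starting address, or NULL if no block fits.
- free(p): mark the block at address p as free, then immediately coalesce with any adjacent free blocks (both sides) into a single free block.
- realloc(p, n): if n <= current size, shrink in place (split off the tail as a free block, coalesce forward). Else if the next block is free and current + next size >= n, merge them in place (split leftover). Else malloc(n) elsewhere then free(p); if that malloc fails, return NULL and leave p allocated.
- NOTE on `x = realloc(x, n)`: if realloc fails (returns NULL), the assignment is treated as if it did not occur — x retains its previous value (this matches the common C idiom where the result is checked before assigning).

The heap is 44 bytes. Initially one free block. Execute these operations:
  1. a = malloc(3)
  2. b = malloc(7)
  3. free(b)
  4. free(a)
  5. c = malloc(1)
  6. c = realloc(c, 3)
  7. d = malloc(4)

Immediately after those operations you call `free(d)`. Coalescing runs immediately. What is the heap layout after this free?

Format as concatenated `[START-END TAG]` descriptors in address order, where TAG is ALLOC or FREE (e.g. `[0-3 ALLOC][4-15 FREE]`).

Answer: [0-2 ALLOC][3-43 FREE]

Derivation:
Op 1: a = malloc(3) -> a = 0; heap: [0-2 ALLOC][3-43 FREE]
Op 2: b = malloc(7) -> b = 3; heap: [0-2 ALLOC][3-9 ALLOC][10-43 FREE]
Op 3: free(b) -> (freed b); heap: [0-2 ALLOC][3-43 FREE]
Op 4: free(a) -> (freed a); heap: [0-43 FREE]
Op 5: c = malloc(1) -> c = 0; heap: [0-0 ALLOC][1-43 FREE]
Op 6: c = realloc(c, 3) -> c = 0; heap: [0-2 ALLOC][3-43 FREE]
Op 7: d = malloc(4) -> d = 3; heap: [0-2 ALLOC][3-6 ALLOC][7-43 FREE]
free(d): d = 3 -> block [3-6 ALLOC]; mark free, coalesce with adjacent free neighbors -> [0-2 ALLOC][3-43 FREE]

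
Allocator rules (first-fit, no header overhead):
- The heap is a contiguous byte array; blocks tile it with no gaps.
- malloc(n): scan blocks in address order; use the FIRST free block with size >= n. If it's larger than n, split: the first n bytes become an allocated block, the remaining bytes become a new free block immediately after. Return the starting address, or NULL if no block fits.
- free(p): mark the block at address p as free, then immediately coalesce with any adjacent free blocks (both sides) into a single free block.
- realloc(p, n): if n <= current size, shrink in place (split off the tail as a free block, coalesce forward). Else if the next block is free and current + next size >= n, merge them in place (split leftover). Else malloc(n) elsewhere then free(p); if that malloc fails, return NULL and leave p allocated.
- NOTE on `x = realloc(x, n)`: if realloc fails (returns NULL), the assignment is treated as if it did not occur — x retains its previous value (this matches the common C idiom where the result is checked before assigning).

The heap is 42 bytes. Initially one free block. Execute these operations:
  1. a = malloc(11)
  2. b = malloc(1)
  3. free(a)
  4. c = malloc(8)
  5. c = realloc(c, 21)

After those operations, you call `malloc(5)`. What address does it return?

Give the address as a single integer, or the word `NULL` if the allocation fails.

Op 1: a = malloc(11) -> a = 0; heap: [0-10 ALLOC][11-41 FREE]
Op 2: b = malloc(1) -> b = 11; heap: [0-10 ALLOC][11-11 ALLOC][12-41 FREE]
Op 3: free(a) -> (freed a); heap: [0-10 FREE][11-11 ALLOC][12-41 FREE]
Op 4: c = malloc(8) -> c = 0; heap: [0-7 ALLOC][8-10 FREE][11-11 ALLOC][12-41 FREE]
Op 5: c = realloc(c, 21) -> c = 12; heap: [0-10 FREE][11-11 ALLOC][12-32 ALLOC][33-41 FREE]
malloc(5): first-fit scan over [0-10 FREE][11-11 ALLOC][12-32 ALLOC][33-41 FREE] -> 0

Answer: 0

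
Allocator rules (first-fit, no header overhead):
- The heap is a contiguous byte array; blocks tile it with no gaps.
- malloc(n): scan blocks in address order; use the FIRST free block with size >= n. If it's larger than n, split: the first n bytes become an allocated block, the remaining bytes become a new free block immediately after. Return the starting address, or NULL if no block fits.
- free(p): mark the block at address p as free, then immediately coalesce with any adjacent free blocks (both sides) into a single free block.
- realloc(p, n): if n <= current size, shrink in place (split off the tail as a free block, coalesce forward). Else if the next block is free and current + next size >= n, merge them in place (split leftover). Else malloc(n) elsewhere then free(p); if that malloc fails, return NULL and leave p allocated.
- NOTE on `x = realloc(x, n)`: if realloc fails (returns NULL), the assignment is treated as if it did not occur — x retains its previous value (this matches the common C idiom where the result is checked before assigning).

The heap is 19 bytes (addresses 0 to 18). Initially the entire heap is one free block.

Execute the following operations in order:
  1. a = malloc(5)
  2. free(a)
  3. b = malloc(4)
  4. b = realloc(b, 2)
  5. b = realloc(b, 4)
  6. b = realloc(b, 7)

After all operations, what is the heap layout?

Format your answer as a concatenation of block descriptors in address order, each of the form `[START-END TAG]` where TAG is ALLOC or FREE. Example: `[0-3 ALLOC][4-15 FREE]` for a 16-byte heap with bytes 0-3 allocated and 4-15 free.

Op 1: a = malloc(5) -> a = 0; heap: [0-4 ALLOC][5-18 FREE]
Op 2: free(a) -> (freed a); heap: [0-18 FREE]
Op 3: b = malloc(4) -> b = 0; heap: [0-3 ALLOC][4-18 FREE]
Op 4: b = realloc(b, 2) -> b = 0; heap: [0-1 ALLOC][2-18 FREE]
Op 5: b = realloc(b, 4) -> b = 0; heap: [0-3 ALLOC][4-18 FREE]
Op 6: b = realloc(b, 7) -> b = 0; heap: [0-6 ALLOC][7-18 FREE]

Answer: [0-6 ALLOC][7-18 FREE]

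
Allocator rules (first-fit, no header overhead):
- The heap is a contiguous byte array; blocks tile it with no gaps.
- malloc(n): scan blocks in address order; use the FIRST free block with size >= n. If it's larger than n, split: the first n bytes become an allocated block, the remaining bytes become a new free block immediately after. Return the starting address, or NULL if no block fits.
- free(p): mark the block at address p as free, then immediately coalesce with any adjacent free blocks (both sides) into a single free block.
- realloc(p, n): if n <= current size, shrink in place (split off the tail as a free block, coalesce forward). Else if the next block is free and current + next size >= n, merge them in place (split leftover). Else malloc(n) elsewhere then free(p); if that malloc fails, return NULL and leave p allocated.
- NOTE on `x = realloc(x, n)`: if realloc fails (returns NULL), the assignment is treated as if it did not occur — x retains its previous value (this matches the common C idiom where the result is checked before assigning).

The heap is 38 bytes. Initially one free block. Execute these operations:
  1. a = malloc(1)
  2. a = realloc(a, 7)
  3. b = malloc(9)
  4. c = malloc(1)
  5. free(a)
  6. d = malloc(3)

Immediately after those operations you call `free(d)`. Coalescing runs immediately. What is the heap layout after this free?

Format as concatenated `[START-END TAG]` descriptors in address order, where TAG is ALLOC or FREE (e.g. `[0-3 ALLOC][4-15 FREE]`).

Answer: [0-6 FREE][7-15 ALLOC][16-16 ALLOC][17-37 FREE]

Derivation:
Op 1: a = malloc(1) -> a = 0; heap: [0-0 ALLOC][1-37 FREE]
Op 2: a = realloc(a, 7) -> a = 0; heap: [0-6 ALLOC][7-37 FREE]
Op 3: b = malloc(9) -> b = 7; heap: [0-6 ALLOC][7-15 ALLOC][16-37 FREE]
Op 4: c = malloc(1) -> c = 16; heap: [0-6 ALLOC][7-15 ALLOC][16-16 ALLOC][17-37 FREE]
Op 5: free(a) -> (freed a); heap: [0-6 FREE][7-15 ALLOC][16-16 ALLOC][17-37 FREE]
Op 6: d = malloc(3) -> d = 0; heap: [0-2 ALLOC][3-6 FREE][7-15 ALLOC][16-16 ALLOC][17-37 FREE]
free(d): d = 0 -> block [0-2 ALLOC]; mark free, coalesce with adjacent free neighbors -> [0-6 FREE][7-15 ALLOC][16-16 ALLOC][17-37 FREE]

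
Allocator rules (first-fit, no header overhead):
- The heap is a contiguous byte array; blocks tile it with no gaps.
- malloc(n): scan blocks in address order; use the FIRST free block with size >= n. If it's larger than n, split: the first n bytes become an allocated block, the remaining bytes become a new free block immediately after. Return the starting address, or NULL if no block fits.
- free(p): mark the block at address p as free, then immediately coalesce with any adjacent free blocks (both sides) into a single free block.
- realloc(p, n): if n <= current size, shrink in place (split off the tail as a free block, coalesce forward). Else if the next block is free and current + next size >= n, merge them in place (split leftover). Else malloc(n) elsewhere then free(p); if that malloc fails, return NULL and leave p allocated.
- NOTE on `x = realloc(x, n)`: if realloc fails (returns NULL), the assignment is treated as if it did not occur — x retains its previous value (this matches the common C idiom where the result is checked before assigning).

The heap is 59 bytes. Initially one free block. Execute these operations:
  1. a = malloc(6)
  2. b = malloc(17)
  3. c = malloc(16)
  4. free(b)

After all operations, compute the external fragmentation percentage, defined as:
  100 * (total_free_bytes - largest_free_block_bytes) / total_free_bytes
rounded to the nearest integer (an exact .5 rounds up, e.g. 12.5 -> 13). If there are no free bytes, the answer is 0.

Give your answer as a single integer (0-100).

Op 1: a = malloc(6) -> a = 0; heap: [0-5 ALLOC][6-58 FREE]
Op 2: b = malloc(17) -> b = 6; heap: [0-5 ALLOC][6-22 ALLOC][23-58 FREE]
Op 3: c = malloc(16) -> c = 23; heap: [0-5 ALLOC][6-22 ALLOC][23-38 ALLOC][39-58 FREE]
Op 4: free(b) -> (freed b); heap: [0-5 ALLOC][6-22 FREE][23-38 ALLOC][39-58 FREE]
Free blocks: [17 20] total_free=37 largest=20 -> 100*(37-20)/37 = 1700/37 ≈ 45.946 -> rounds to 46

Answer: 46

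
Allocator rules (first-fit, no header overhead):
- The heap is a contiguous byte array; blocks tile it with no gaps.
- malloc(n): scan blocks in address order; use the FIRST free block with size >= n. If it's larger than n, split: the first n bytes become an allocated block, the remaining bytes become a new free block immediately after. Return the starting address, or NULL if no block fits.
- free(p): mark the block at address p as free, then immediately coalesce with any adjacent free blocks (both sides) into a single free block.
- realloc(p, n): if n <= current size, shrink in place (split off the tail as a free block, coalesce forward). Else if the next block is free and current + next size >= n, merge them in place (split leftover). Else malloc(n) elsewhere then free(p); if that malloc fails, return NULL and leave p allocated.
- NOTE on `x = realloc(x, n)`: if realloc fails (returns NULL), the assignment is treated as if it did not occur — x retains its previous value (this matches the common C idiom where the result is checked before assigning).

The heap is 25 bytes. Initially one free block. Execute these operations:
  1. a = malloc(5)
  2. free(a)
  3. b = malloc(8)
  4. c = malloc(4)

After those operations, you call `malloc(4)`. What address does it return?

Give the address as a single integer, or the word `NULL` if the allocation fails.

Op 1: a = malloc(5) -> a = 0; heap: [0-4 ALLOC][5-24 FREE]
Op 2: free(a) -> (freed a); heap: [0-24 FREE]
Op 3: b = malloc(8) -> b = 0; heap: [0-7 ALLOC][8-24 FREE]
Op 4: c = malloc(4) -> c = 8; heap: [0-7 ALLOC][8-11 ALLOC][12-24 FREE]
malloc(4): first-fit scan over [0-7 ALLOC][8-11 ALLOC][12-24 FREE] -> 12

Answer: 12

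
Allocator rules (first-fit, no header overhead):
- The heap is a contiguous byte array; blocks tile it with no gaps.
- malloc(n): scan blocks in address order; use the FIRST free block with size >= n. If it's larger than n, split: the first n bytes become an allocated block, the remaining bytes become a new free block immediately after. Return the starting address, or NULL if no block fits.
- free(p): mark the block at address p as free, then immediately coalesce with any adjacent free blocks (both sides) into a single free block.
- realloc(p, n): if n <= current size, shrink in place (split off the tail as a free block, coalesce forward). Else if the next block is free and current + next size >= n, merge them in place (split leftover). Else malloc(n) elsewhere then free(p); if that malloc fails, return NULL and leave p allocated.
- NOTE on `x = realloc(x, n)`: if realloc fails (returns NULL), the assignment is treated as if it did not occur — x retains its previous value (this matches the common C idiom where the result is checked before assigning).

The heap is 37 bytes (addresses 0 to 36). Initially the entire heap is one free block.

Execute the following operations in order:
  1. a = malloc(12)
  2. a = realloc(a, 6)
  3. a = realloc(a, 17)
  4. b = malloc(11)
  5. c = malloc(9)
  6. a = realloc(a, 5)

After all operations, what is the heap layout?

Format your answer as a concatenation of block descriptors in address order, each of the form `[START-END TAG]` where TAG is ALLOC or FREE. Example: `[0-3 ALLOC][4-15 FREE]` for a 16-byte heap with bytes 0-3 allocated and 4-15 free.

Answer: [0-4 ALLOC][5-16 FREE][17-27 ALLOC][28-36 ALLOC]

Derivation:
Op 1: a = malloc(12) -> a = 0; heap: [0-11 ALLOC][12-36 FREE]
Op 2: a = realloc(a, 6) -> a = 0; heap: [0-5 ALLOC][6-36 FREE]
Op 3: a = realloc(a, 17) -> a = 0; heap: [0-16 ALLOC][17-36 FREE]
Op 4: b = malloc(11) -> b = 17; heap: [0-16 ALLOC][17-27 ALLOC][28-36 FREE]
Op 5: c = malloc(9) -> c = 28; heap: [0-16 ALLOC][17-27 ALLOC][28-36 ALLOC]
Op 6: a = realloc(a, 5) -> a = 0; heap: [0-4 ALLOC][5-16 FREE][17-27 ALLOC][28-36 ALLOC]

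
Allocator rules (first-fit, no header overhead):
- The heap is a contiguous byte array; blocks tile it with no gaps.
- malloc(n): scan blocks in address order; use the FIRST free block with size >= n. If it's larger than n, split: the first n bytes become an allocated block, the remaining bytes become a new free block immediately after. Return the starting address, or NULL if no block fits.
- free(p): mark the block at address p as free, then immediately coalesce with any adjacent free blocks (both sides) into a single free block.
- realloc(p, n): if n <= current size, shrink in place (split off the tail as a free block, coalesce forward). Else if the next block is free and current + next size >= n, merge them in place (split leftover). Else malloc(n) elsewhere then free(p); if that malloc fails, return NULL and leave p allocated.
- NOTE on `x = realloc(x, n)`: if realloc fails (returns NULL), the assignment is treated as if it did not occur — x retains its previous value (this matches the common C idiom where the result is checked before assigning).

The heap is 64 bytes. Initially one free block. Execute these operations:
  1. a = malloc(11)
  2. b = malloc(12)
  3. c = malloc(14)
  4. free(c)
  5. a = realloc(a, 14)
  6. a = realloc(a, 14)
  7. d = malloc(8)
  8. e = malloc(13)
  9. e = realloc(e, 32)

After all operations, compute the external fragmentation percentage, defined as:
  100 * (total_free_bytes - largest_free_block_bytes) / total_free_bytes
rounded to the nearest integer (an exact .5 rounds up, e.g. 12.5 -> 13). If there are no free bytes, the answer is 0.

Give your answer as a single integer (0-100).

Answer: 18

Derivation:
Op 1: a = malloc(11) -> a = 0; heap: [0-10 ALLOC][11-63 FREE]
Op 2: b = malloc(12) -> b = 11; heap: [0-10 ALLOC][11-22 ALLOC][23-63 FREE]
Op 3: c = malloc(14) -> c = 23; heap: [0-10 ALLOC][11-22 ALLOC][23-36 ALLOC][37-63 FREE]
Op 4: free(c) -> (freed c); heap: [0-10 ALLOC][11-22 ALLOC][23-63 FREE]
Op 5: a = realloc(a, 14) -> a = 23; heap: [0-10 FREE][11-22 ALLOC][23-36 ALLOC][37-63 FREE]
Op 6: a = realloc(a, 14) -> a = 23; heap: [0-10 FREE][11-22 ALLOC][23-36 ALLOC][37-63 FREE]
Op 7: d = malloc(8) -> d = 0; heap: [0-7 ALLOC][8-10 FREE][11-22 ALLOC][23-36 ALLOC][37-63 FREE]
Op 8: e = malloc(13) -> e = 37; heap: [0-7 ALLOC][8-10 FREE][11-22 ALLOC][23-36 ALLOC][37-49 ALLOC][50-63 FREE]
Op 9: e = realloc(e, 32) -> NULL (e unchanged); heap: [0-7 ALLOC][8-10 FREE][11-22 ALLOC][23-36 ALLOC][37-49 ALLOC][50-63 FREE]
Free blocks: [3 14] total_free=17 largest=14 -> 100*(17-14)/17 = 300/17 ≈ 17.647 -> rounds to 18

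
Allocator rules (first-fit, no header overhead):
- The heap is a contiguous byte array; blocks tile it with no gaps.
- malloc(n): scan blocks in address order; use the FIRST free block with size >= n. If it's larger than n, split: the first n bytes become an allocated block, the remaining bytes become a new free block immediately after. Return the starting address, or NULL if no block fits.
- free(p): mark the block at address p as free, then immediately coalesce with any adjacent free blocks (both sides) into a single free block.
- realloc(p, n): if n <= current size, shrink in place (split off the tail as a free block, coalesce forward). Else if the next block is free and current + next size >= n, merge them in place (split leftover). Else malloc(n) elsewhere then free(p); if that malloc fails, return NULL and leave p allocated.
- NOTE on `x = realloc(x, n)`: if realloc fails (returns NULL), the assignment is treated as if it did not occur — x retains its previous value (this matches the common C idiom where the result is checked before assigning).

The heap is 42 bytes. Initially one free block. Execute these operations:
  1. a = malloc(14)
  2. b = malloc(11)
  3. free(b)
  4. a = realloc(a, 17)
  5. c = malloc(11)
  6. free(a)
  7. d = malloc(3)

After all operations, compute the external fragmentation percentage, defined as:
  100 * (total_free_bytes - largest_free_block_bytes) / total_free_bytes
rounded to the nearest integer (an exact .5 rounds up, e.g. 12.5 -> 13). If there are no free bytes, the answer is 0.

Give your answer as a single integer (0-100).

Op 1: a = malloc(14) -> a = 0; heap: [0-13 ALLOC][14-41 FREE]
Op 2: b = malloc(11) -> b = 14; heap: [0-13 ALLOC][14-24 ALLOC][25-41 FREE]
Op 3: free(b) -> (freed b); heap: [0-13 ALLOC][14-41 FREE]
Op 4: a = realloc(a, 17) -> a = 0; heap: [0-16 ALLOC][17-41 FREE]
Op 5: c = malloc(11) -> c = 17; heap: [0-16 ALLOC][17-27 ALLOC][28-41 FREE]
Op 6: free(a) -> (freed a); heap: [0-16 FREE][17-27 ALLOC][28-41 FREE]
Op 7: d = malloc(3) -> d = 0; heap: [0-2 ALLOC][3-16 FREE][17-27 ALLOC][28-41 FREE]
Free blocks: [14 14] total_free=28 largest=14 -> 100*(28-14)/28 = 1400/28 = 50

Answer: 50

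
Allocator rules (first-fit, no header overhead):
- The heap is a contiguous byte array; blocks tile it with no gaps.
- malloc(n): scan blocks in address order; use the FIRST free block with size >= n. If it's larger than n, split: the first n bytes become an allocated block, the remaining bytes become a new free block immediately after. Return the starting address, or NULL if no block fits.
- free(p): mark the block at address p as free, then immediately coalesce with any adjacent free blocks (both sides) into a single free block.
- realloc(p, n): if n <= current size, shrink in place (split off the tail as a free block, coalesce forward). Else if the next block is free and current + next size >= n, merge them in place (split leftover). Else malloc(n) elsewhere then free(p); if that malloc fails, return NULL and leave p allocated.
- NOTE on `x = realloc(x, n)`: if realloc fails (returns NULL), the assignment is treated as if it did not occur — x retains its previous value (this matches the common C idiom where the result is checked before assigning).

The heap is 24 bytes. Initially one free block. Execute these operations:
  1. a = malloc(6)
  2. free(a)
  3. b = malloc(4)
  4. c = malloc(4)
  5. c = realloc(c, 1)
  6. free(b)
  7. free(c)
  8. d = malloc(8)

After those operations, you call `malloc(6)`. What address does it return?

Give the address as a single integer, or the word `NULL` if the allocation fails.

Op 1: a = malloc(6) -> a = 0; heap: [0-5 ALLOC][6-23 FREE]
Op 2: free(a) -> (freed a); heap: [0-23 FREE]
Op 3: b = malloc(4) -> b = 0; heap: [0-3 ALLOC][4-23 FREE]
Op 4: c = malloc(4) -> c = 4; heap: [0-3 ALLOC][4-7 ALLOC][8-23 FREE]
Op 5: c = realloc(c, 1) -> c = 4; heap: [0-3 ALLOC][4-4 ALLOC][5-23 FREE]
Op 6: free(b) -> (freed b); heap: [0-3 FREE][4-4 ALLOC][5-23 FREE]
Op 7: free(c) -> (freed c); heap: [0-23 FREE]
Op 8: d = malloc(8) -> d = 0; heap: [0-7 ALLOC][8-23 FREE]
malloc(6): first-fit scan over [0-7 ALLOC][8-23 FREE] -> 8

Answer: 8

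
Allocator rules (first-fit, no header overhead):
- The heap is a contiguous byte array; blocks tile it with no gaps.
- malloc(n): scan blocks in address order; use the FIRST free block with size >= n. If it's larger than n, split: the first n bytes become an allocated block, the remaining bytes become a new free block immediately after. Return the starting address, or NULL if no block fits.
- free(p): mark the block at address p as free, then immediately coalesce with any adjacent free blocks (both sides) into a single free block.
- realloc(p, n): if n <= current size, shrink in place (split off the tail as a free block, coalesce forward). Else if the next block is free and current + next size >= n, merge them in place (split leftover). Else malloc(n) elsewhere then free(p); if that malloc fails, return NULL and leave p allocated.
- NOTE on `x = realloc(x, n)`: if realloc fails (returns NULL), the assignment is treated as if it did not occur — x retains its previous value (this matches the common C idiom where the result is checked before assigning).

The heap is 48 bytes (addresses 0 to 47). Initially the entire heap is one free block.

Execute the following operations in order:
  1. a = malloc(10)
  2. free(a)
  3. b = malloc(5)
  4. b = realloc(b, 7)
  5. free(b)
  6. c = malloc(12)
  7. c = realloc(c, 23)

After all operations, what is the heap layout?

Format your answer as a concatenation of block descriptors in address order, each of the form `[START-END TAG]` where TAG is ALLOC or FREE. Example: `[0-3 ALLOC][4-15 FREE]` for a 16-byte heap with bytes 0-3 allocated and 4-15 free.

Answer: [0-22 ALLOC][23-47 FREE]

Derivation:
Op 1: a = malloc(10) -> a = 0; heap: [0-9 ALLOC][10-47 FREE]
Op 2: free(a) -> (freed a); heap: [0-47 FREE]
Op 3: b = malloc(5) -> b = 0; heap: [0-4 ALLOC][5-47 FREE]
Op 4: b = realloc(b, 7) -> b = 0; heap: [0-6 ALLOC][7-47 FREE]
Op 5: free(b) -> (freed b); heap: [0-47 FREE]
Op 6: c = malloc(12) -> c = 0; heap: [0-11 ALLOC][12-47 FREE]
Op 7: c = realloc(c, 23) -> c = 0; heap: [0-22 ALLOC][23-47 FREE]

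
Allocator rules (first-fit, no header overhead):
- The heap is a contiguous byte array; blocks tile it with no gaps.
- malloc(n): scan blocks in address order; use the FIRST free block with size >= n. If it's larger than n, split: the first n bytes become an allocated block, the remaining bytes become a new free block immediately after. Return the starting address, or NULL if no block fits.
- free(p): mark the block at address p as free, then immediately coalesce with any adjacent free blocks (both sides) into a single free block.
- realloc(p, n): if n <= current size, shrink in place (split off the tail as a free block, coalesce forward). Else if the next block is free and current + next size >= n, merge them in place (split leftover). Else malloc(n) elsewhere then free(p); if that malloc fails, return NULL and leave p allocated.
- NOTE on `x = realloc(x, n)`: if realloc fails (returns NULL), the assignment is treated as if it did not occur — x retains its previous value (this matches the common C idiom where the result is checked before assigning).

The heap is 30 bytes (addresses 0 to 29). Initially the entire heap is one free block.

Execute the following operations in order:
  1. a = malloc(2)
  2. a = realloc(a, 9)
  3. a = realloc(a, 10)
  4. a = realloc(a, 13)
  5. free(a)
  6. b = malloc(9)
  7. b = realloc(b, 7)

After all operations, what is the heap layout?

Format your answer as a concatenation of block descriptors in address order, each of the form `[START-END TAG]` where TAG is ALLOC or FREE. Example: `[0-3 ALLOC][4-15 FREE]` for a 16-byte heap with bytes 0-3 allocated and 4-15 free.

Answer: [0-6 ALLOC][7-29 FREE]

Derivation:
Op 1: a = malloc(2) -> a = 0; heap: [0-1 ALLOC][2-29 FREE]
Op 2: a = realloc(a, 9) -> a = 0; heap: [0-8 ALLOC][9-29 FREE]
Op 3: a = realloc(a, 10) -> a = 0; heap: [0-9 ALLOC][10-29 FREE]
Op 4: a = realloc(a, 13) -> a = 0; heap: [0-12 ALLOC][13-29 FREE]
Op 5: free(a) -> (freed a); heap: [0-29 FREE]
Op 6: b = malloc(9) -> b = 0; heap: [0-8 ALLOC][9-29 FREE]
Op 7: b = realloc(b, 7) -> b = 0; heap: [0-6 ALLOC][7-29 FREE]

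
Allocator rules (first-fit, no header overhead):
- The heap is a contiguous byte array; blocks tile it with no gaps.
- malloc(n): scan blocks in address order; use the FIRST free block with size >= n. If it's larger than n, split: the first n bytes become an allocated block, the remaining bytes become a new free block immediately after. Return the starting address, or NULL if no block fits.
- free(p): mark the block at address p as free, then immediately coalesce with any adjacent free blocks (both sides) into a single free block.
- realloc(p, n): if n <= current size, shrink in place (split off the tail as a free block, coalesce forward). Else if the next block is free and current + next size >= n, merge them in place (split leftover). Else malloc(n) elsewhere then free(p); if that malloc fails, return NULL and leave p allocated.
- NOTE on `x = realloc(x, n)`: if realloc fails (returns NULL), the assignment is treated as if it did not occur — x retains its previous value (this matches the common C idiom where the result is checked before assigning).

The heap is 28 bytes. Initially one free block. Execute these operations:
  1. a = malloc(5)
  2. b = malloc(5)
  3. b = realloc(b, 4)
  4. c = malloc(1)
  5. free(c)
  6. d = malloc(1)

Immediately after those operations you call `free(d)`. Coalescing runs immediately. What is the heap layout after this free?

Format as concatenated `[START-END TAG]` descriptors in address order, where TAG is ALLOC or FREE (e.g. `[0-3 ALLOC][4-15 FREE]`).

Op 1: a = malloc(5) -> a = 0; heap: [0-4 ALLOC][5-27 FREE]
Op 2: b = malloc(5) -> b = 5; heap: [0-4 ALLOC][5-9 ALLOC][10-27 FREE]
Op 3: b = realloc(b, 4) -> b = 5; heap: [0-4 ALLOC][5-8 ALLOC][9-27 FREE]
Op 4: c = malloc(1) -> c = 9; heap: [0-4 ALLOC][5-8 ALLOC][9-9 ALLOC][10-27 FREE]
Op 5: free(c) -> (freed c); heap: [0-4 ALLOC][5-8 ALLOC][9-27 FREE]
Op 6: d = malloc(1) -> d = 9; heap: [0-4 ALLOC][5-8 ALLOC][9-9 ALLOC][10-27 FREE]
free(d): d = 9 -> block [9-9 ALLOC]; mark free, coalesce with adjacent free neighbors -> [0-4 ALLOC][5-8 ALLOC][9-27 FREE]

Answer: [0-4 ALLOC][5-8 ALLOC][9-27 FREE]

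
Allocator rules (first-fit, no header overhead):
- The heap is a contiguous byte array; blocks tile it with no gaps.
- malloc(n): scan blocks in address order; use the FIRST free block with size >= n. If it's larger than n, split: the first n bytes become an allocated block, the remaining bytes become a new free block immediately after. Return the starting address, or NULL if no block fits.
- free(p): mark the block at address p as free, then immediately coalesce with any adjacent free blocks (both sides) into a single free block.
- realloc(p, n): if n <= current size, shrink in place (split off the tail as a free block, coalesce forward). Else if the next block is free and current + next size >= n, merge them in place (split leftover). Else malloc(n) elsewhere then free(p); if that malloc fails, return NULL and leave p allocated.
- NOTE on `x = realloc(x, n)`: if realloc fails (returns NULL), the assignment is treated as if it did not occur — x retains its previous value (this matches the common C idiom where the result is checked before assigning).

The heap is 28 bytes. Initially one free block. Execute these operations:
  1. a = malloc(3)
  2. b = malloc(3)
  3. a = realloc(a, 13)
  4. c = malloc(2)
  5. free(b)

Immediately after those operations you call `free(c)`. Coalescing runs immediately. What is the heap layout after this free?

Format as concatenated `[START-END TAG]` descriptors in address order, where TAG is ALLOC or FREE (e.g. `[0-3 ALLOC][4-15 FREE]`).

Op 1: a = malloc(3) -> a = 0; heap: [0-2 ALLOC][3-27 FREE]
Op 2: b = malloc(3) -> b = 3; heap: [0-2 ALLOC][3-5 ALLOC][6-27 FREE]
Op 3: a = realloc(a, 13) -> a = 6; heap: [0-2 FREE][3-5 ALLOC][6-18 ALLOC][19-27 FREE]
Op 4: c = malloc(2) -> c = 0; heap: [0-1 ALLOC][2-2 FREE][3-5 ALLOC][6-18 ALLOC][19-27 FREE]
Op 5: free(b) -> (freed b); heap: [0-1 ALLOC][2-5 FREE][6-18 ALLOC][19-27 FREE]
free(c): c = 0 -> block [0-1 ALLOC]; mark free, coalesce with adjacent free neighbors -> [0-5 FREE][6-18 ALLOC][19-27 FREE]

Answer: [0-5 FREE][6-18 ALLOC][19-27 FREE]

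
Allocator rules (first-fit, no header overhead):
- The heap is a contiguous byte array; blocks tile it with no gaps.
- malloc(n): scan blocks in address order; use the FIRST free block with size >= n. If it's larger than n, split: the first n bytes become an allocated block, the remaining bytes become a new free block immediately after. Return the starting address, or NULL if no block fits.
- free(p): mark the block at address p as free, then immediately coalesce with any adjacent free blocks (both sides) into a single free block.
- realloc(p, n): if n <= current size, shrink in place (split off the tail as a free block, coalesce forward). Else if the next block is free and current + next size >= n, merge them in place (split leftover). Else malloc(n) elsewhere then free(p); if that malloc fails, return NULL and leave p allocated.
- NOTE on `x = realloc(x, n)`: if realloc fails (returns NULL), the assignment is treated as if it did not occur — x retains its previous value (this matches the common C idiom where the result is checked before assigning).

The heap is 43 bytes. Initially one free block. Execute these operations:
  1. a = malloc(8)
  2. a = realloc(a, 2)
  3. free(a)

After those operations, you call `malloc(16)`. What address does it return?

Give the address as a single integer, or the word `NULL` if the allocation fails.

Answer: 0

Derivation:
Op 1: a = malloc(8) -> a = 0; heap: [0-7 ALLOC][8-42 FREE]
Op 2: a = realloc(a, 2) -> a = 0; heap: [0-1 ALLOC][2-42 FREE]
Op 3: free(a) -> (freed a); heap: [0-42 FREE]
malloc(16): first-fit scan over [0-42 FREE] -> 0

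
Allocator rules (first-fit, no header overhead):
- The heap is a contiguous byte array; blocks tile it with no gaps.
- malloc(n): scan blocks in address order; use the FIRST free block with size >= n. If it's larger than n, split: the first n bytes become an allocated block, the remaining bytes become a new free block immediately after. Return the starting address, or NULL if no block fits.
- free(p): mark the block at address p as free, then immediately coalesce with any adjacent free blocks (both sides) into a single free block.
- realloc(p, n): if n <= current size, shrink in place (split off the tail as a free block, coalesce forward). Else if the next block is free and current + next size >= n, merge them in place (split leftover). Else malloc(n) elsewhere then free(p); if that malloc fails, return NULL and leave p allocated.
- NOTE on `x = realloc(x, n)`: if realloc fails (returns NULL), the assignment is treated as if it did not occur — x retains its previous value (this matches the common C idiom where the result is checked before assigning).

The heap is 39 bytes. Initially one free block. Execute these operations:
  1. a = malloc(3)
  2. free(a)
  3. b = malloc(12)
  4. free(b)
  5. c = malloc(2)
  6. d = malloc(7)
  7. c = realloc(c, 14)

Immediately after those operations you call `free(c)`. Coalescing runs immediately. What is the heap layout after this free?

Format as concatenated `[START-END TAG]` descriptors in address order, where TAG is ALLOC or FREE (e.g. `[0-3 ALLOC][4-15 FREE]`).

Answer: [0-1 FREE][2-8 ALLOC][9-38 FREE]

Derivation:
Op 1: a = malloc(3) -> a = 0; heap: [0-2 ALLOC][3-38 FREE]
Op 2: free(a) -> (freed a); heap: [0-38 FREE]
Op 3: b = malloc(12) -> b = 0; heap: [0-11 ALLOC][12-38 FREE]
Op 4: free(b) -> (freed b); heap: [0-38 FREE]
Op 5: c = malloc(2) -> c = 0; heap: [0-1 ALLOC][2-38 FREE]
Op 6: d = malloc(7) -> d = 2; heap: [0-1 ALLOC][2-8 ALLOC][9-38 FREE]
Op 7: c = realloc(c, 14) -> c = 9; heap: [0-1 FREE][2-8 ALLOC][9-22 ALLOC][23-38 FREE]
free(c): c = 9 -> block [9-22 ALLOC]; mark free, coalesce with adjacent free neighbors -> [0-1 FREE][2-8 ALLOC][9-38 FREE]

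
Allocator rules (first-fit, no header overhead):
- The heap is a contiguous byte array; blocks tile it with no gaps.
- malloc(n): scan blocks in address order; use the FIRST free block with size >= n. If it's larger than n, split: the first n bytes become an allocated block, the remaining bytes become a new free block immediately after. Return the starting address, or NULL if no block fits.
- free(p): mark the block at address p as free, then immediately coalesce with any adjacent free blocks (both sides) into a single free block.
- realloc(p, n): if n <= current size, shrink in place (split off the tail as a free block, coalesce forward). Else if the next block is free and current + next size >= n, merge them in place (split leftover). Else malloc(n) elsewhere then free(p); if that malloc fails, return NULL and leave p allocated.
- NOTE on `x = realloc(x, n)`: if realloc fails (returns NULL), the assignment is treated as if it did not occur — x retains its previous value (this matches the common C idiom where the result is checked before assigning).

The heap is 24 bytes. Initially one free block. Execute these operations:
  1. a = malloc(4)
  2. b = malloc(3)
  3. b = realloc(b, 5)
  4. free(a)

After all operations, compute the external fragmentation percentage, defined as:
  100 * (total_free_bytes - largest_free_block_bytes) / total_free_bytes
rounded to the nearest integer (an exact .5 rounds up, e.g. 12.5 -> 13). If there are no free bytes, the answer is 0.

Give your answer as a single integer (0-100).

Op 1: a = malloc(4) -> a = 0; heap: [0-3 ALLOC][4-23 FREE]
Op 2: b = malloc(3) -> b = 4; heap: [0-3 ALLOC][4-6 ALLOC][7-23 FREE]
Op 3: b = realloc(b, 5) -> b = 4; heap: [0-3 ALLOC][4-8 ALLOC][9-23 FREE]
Op 4: free(a) -> (freed a); heap: [0-3 FREE][4-8 ALLOC][9-23 FREE]
Free blocks: [4 15] total_free=19 largest=15 -> 100*(19-15)/19 = 400/19 ≈ 21.053 -> rounds to 21

Answer: 21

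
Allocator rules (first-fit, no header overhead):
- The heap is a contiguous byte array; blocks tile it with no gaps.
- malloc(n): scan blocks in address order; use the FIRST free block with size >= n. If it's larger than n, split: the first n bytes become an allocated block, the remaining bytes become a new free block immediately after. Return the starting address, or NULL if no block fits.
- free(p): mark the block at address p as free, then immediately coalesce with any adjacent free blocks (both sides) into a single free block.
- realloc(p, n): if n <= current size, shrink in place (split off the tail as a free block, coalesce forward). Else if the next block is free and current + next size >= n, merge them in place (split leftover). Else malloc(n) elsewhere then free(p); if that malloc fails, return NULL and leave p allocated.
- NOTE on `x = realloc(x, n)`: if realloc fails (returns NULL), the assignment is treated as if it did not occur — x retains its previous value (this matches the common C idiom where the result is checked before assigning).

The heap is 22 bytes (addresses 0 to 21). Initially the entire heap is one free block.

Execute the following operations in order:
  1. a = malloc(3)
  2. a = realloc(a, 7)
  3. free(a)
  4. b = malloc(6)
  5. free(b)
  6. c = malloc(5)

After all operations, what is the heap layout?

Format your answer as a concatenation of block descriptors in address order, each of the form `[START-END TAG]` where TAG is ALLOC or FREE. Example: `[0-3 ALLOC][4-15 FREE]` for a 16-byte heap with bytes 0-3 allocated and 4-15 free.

Answer: [0-4 ALLOC][5-21 FREE]

Derivation:
Op 1: a = malloc(3) -> a = 0; heap: [0-2 ALLOC][3-21 FREE]
Op 2: a = realloc(a, 7) -> a = 0; heap: [0-6 ALLOC][7-21 FREE]
Op 3: free(a) -> (freed a); heap: [0-21 FREE]
Op 4: b = malloc(6) -> b = 0; heap: [0-5 ALLOC][6-21 FREE]
Op 5: free(b) -> (freed b); heap: [0-21 FREE]
Op 6: c = malloc(5) -> c = 0; heap: [0-4 ALLOC][5-21 FREE]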